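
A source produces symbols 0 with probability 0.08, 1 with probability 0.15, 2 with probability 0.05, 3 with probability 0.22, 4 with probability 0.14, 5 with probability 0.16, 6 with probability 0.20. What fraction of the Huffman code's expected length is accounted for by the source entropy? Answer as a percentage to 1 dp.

99.0%

Entropy H = −Σ p log₂ p ≈ 2.6832 bits.
Huffman merges: 1/20+2/25→13/100; 13/100+7/50→27/100; 3/20+4/25→31/100; 1/5+11/50→21/50; 27/100+31/100→29/50; 21/50+29/50→1. L = 271/100 ≈ 2.7100.
Efficiency = H/L = 2.6832/2.7100 = 99.0%.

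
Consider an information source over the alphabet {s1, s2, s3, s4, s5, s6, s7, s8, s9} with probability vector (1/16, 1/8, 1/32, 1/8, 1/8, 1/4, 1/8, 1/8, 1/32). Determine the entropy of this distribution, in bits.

2.9375 bits

Each probability is a power of 1/2, so log₂(1/p) is an integer.
H = Σ p·log₂(1/p) = 1/16·4 + 1/8·3 + 1/32·5 + 1/8·3 + 1/8·3 + 1/4·2 + 1/8·3 + 1/8·3 + 1/32·5 = 2.9375 bits.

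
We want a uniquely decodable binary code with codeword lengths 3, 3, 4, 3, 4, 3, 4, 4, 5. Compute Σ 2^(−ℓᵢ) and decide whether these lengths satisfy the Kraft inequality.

0.78125; yes

With common denominator 2^5 = 32: Σ 2^(−ℓᵢ) = 4/32 + 4/32 + 2/32 + 4/32 + 2/32 + 4/32 + 2/32 + 2/32 + 1/32 = 25/32 = 0.78125.
Kraft's inequality requires Σ ≤ 1; here Σ = 0.78125 ≤ 1, so such a prefix code exists.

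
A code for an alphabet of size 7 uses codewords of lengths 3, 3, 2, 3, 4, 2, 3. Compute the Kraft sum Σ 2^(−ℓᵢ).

1.0625

With common denominator 2^4 = 16: Σ 2^(−ℓᵢ) = 2/16 + 2/16 + 4/16 + 2/16 + 1/16 + 4/16 + 2/16 = 17/16 = 1.0625.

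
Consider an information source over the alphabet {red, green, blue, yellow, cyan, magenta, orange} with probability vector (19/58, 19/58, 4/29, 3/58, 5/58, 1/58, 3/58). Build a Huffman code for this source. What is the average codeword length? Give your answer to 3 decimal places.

2.397 bits/symbol

Repeatedly combine the two least-probable nodes; the expected code length is the sum of the merged weights.
merge 1/58 + 3/58 → 2/29
merge 3/58 + 2/29 → 7/58
merge 5/58 + 7/58 → 6/29
merge 4/29 + 6/29 → 10/29
merge 19/58 + 19/58 → 19/29
merge 10/29 + 19/29 → 1
L = 2/29 + 7/58 + 6/29 + 10/29 + 19/29 + 1 = 139/58 ≈ 2.397 bits/symbol.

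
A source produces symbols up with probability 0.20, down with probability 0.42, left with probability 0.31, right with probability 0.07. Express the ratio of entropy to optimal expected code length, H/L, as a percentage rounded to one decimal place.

96.3%

Entropy H = −Σ p log₂ p ≈ 1.7824 bits.
Huffman merges: 7/100+1/5→27/100; 27/100+31/100→29/50; 21/50+29/50→1. L = 37/20 ≈ 1.8500.
Efficiency = H/L = 1.7824/1.8500 = 96.3%.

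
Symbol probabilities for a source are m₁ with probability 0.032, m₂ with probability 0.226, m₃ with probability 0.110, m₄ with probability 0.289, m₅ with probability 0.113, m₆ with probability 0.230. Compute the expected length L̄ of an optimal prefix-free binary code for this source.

Repeatedly combine the two least-probable nodes; the expected code length is the sum of the merged weights.
merge 4/125 + 11/100 → 71/500
merge 113/1000 + 71/500 → 51/200
merge 113/500 + 23/100 → 57/125
merge 51/200 + 289/1000 → 68/125
merge 57/125 + 68/125 → 1
L = 71/500 + 51/200 + 57/125 + 68/125 + 1 = 2397/1000 = 2.397 bits/symbol.

2.397 bits/symbol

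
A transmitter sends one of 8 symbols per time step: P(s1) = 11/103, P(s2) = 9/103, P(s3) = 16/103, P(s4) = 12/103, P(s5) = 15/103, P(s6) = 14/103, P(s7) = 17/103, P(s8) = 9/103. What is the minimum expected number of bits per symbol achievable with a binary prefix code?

Repeatedly combine the two least-probable nodes; the expected code length is the sum of the merged weights.
merge 9/103 + 9/103 → 18/103
merge 11/103 + 12/103 → 23/103
merge 14/103 + 15/103 → 29/103
merge 16/103 + 17/103 → 33/103
merge 18/103 + 23/103 → 41/103
merge 29/103 + 33/103 → 62/103
merge 41/103 + 62/103 → 1
L = 18/103 + 23/103 + 29/103 + 33/103 + 41/103 + 62/103 + 1 = 3 bits/symbol.

3 bits/symbol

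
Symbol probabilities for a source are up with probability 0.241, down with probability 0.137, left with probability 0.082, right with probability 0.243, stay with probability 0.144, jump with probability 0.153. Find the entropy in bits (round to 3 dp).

2.496 bits

H = −Σ pᵢ log₂ pᵢ.
−0.241·log₂(0.241) = 0.4947
−0.137·log₂(0.137) = 0.3929
−0.082·log₂(0.082) = 0.2959
−0.243·log₂(0.243) = 0.4960
−0.144·log₂(0.144) = 0.4026
−0.153·log₂(0.153) = 0.4144
Sum ≈ 2.4964 → 2.496 bits.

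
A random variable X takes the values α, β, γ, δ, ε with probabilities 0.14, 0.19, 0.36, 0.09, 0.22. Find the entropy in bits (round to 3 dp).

H = −Σ pᵢ log₂ pᵢ.
−0.14·log₂(0.14) = 0.3971
−0.19·log₂(0.19) = 0.4552
−0.36·log₂(0.36) = 0.5306
−0.09·log₂(0.09) = 0.3127
−0.22·log₂(0.22) = 0.4806
Sum ≈ 2.1762 → 2.176 bits.

2.176 bits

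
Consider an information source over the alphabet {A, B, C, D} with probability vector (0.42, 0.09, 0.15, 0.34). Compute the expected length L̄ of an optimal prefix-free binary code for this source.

Repeatedly combine the two least-probable nodes; the expected code length is the sum of the merged weights.
merge 9/100 + 3/20 → 6/25
merge 6/25 + 17/50 → 29/50
merge 21/50 + 29/50 → 1
L = 6/25 + 29/50 + 1 = 91/50 = 1.82 bits/symbol.

1.82 bits/symbol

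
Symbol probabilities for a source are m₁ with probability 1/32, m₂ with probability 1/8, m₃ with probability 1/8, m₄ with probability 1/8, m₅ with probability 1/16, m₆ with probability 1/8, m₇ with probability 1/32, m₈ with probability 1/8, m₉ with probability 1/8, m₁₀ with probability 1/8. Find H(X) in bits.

Each probability is a power of 1/2, so log₂(1/p) is an integer.
H = Σ p·log₂(1/p) = 1/32·5 + 1/8·3 + 1/8·3 + 1/8·3 + 1/16·4 + 1/8·3 + 1/32·5 + 1/8·3 + 1/8·3 + 1/8·3 = 3.1875 bits.

3.1875 bits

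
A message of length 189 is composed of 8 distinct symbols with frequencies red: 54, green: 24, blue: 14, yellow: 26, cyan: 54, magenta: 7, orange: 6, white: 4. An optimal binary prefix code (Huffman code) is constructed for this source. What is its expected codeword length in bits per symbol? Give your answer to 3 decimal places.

Probabilities are the counts divided by 189.
Repeatedly combine the two least-probable nodes; the expected code length is the sum of the merged weights.
merge 4/189 + 2/63 → 10/189
merge 1/27 + 10/189 → 17/189
merge 2/27 + 17/189 → 31/189
merge 8/63 + 26/189 → 50/189
merge 31/189 + 50/189 → 3/7
merge 2/7 + 2/7 → 4/7
merge 3/7 + 4/7 → 1
L = 10/189 + 17/189 + 31/189 + 50/189 + 3/7 + 4/7 + 1 = 18/7 ≈ 2.571 bits/symbol.

2.571 bits/symbol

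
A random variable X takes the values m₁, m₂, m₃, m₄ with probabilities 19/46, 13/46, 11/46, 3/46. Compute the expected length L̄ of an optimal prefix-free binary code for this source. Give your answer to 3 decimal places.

1.891 bits/symbol

Repeatedly combine the two least-probable nodes; the expected code length is the sum of the merged weights.
merge 3/46 + 11/46 → 7/23
merge 13/46 + 7/23 → 27/46
merge 19/46 + 27/46 → 1
L = 7/23 + 27/46 + 1 = 87/46 ≈ 1.891 bits/symbol.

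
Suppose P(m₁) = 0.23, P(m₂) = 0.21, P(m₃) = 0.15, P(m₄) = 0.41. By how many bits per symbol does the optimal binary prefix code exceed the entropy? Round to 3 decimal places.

0.052 bits

Entropy H = −Σ p log₂ p ≈ 1.8984 bits.
Huffman merges: 3/20+21/100→9/25; 23/100+9/25→59/100; 41/100+59/100→1. L = 39/20 ≈ 1.9500.
L − H = 1.9500 − 1.8984 = 0.052 bits.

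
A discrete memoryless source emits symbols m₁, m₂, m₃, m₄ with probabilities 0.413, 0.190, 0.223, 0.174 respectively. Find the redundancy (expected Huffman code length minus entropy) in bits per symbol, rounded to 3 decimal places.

Entropy H = −Σ p log₂ p ≈ 1.9039 bits.
Huffman merges: 87/500+19/100→91/250; 223/1000+91/250→587/1000; 413/1000+587/1000→1. L = 1951/1000 ≈ 1.9510.
L − H = 1.9510 − 1.9039 = 0.047 bits.

0.047 bits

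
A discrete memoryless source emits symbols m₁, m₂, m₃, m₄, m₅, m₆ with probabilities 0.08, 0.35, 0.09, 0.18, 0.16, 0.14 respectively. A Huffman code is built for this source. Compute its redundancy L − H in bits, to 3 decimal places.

Entropy H = −Σ p log₂ p ≈ 2.3997 bits.
Huffman merges: 2/25+9/100→17/100; 7/50+4/25→3/10; 17/100+9/50→7/20; 3/10+7/20→13/20; 7/20+13/20→1. L = 247/100 ≈ 2.4700.
L − H = 2.4700 − 2.3997 = 0.070 bits.

0.070 bits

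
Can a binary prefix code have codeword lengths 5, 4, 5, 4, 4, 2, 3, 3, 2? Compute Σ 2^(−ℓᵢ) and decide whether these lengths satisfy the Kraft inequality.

1; yes

With common denominator 2^5 = 32: Σ 2^(−ℓᵢ) = 1/32 + 2/32 + 1/32 + 2/32 + 2/32 + 8/32 + 4/32 + 4/32 + 8/32 = 32/32 = 1.
Kraft's inequality requires Σ ≤ 1; here Σ = 1 ≤ 1, so such a prefix code exists.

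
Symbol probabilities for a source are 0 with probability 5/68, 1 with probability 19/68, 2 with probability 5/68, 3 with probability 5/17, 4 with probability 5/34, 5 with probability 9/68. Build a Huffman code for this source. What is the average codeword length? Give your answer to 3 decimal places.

Repeatedly combine the two least-probable nodes; the expected code length is the sum of the merged weights.
merge 5/68 + 5/68 → 5/34
merge 9/68 + 5/34 → 19/68
merge 5/34 + 19/68 → 29/68
merge 19/68 + 5/17 → 39/68
merge 29/68 + 39/68 → 1
L = 5/34 + 19/68 + 29/68 + 39/68 + 1 = 165/68 ≈ 2.426 bits/symbol.

2.426 bits/symbol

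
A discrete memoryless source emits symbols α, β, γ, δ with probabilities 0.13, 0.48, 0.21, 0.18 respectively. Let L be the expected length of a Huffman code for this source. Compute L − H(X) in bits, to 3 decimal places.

Entropy H = −Σ p log₂ p ≈ 1.8090 bits.
Huffman merges: 13/100+9/50→31/100; 21/100+31/100→13/25; 12/25+13/25→1. L = 183/100 ≈ 1.8300.
L − H = 1.8300 − 1.8090 = 0.021 bits.

0.021 bits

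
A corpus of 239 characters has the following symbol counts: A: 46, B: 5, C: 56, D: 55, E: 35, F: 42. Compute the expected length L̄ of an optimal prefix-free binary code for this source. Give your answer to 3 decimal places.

2.510 bits/symbol

Probabilities are the counts divided by 239.
Repeatedly combine the two least-probable nodes; the expected code length is the sum of the merged weights.
merge 5/239 + 35/239 → 40/239
merge 40/239 + 42/239 → 82/239
merge 46/239 + 55/239 → 101/239
merge 56/239 + 82/239 → 138/239
merge 101/239 + 138/239 → 1
L = 40/239 + 82/239 + 101/239 + 138/239 + 1 = 600/239 ≈ 2.510 bits/symbol.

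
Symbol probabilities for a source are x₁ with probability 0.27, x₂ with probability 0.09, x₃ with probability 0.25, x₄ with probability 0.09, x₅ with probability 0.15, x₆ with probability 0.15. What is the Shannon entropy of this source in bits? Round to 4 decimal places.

2.4564 bits

H = −Σ pᵢ log₂ pᵢ.
−0.27·log₂(0.27) = 0.5100
−0.09·log₂(0.09) = 0.3127
−0.25·log₂(0.25) = 0.5000
−0.09·log₂(0.09) = 0.3127
−0.15·log₂(0.15) = 0.4105
−0.15·log₂(0.15) = 0.4105
Sum ≈ 2.4564 → 2.4564 bits.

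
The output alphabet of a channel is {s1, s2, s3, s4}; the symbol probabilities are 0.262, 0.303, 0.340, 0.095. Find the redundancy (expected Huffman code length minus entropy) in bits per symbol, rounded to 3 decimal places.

Entropy H = −Σ p log₂ p ≈ 1.8800 bits.
Huffman merges: 19/200+131/500→357/1000; 303/1000+17/50→643/1000; 357/1000+643/1000→1. L = 2 ≈ 2.0000.
L − H = 2.0000 − 1.8800 = 0.120 bits.

0.120 bits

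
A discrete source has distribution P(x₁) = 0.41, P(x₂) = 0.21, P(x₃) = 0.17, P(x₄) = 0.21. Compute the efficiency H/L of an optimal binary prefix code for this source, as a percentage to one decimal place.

96.8%

Entropy H = −Σ p log₂ p ≈ 1.9076 bits.
Huffman merges: 17/100+21/100→19/50; 21/100+19/50→59/100; 41/100+59/100→1. L = 197/100 ≈ 1.9700.
Efficiency = H/L = 1.9076/1.9700 = 96.8%.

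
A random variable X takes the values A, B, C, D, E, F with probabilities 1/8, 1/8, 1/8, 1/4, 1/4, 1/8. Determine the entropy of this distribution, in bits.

2.5 bits

Each probability is a power of 1/2, so log₂(1/p) is an integer.
H = Σ p·log₂(1/p) = 1/8·3 + 1/8·3 + 1/8·3 + 1/4·2 + 1/4·2 + 1/8·3 = 2.5 bits.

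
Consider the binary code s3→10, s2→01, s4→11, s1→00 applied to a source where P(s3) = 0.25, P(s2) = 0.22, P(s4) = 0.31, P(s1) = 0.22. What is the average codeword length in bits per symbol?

L̄ = Σ pᵢ·ℓᵢ = 0.25·2 + 0.22·2 + 0.31·2 + 0.22·2 = 2 bits/symbol.

2 bits/symbol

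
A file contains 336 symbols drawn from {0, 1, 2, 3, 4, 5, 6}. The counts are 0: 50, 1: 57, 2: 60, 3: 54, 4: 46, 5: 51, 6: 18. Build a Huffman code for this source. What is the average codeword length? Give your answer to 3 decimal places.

2.821 bits/symbol

Probabilities are the counts divided by 336.
Repeatedly combine the two least-probable nodes; the expected code length is the sum of the merged weights.
merge 3/56 + 23/168 → 4/21
merge 25/168 + 17/112 → 101/336
merge 9/56 + 19/112 → 37/112
merge 5/28 + 4/21 → 31/84
merge 101/336 + 37/112 → 53/84
merge 31/84 + 53/84 → 1
L = 4/21 + 101/336 + 37/112 + 31/84 + 53/84 + 1 = 79/28 ≈ 2.821 bits/symbol.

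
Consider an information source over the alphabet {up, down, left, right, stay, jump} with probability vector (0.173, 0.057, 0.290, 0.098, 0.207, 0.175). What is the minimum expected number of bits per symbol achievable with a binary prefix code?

Repeatedly combine the two least-probable nodes; the expected code length is the sum of the merged weights.
merge 57/1000 + 49/500 → 31/200
merge 31/200 + 173/1000 → 41/125
merge 7/40 + 207/1000 → 191/500
merge 29/100 + 41/125 → 309/500
merge 191/500 + 309/500 → 1
L = 31/200 + 41/125 + 191/500 + 309/500 + 1 = 2483/1000 = 2.483 bits/symbol.

2.483 bits/symbol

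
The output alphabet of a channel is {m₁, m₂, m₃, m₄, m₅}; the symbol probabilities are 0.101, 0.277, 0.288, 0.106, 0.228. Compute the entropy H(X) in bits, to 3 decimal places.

2.194 bits

H = −Σ pᵢ log₂ pᵢ.
−0.101·log₂(0.101) = 0.3341
−0.277·log₂(0.277) = 0.5130
−0.288·log₂(0.288) = 0.5172
−0.106·log₂(0.106) = 0.3432
−0.228·log₂(0.228) = 0.4863
Sum ≈ 2.1938 → 2.194 bits.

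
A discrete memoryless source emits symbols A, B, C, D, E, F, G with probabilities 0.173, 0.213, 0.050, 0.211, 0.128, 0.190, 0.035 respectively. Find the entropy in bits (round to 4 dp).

2.6070 bits

H = −Σ pᵢ log₂ pᵢ.
−0.173·log₂(0.173) = 0.4379
−0.213·log₂(0.213) = 0.4752
−0.050·log₂(0.050) = 0.2161
−0.211·log₂(0.211) = 0.4736
−0.128·log₂(0.128) = 0.3796
−0.190·log₂(0.190) = 0.4552
−0.035·log₂(0.035) = 0.1693
Sum ≈ 2.6070 → 2.6070 bits.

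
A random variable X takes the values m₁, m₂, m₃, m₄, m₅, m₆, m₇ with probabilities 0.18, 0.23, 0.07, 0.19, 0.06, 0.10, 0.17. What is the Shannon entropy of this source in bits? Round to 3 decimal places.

H = −Σ pᵢ log₂ pᵢ.
−0.18·log₂(0.18) = 0.4453
−0.23·log₂(0.23) = 0.4877
−0.07·log₂(0.07) = 0.2686
−0.19·log₂(0.19) = 0.4552
−0.06·log₂(0.06) = 0.2435
−0.10·log₂(0.10) = 0.3322
−0.17·log₂(0.17) = 0.4346
Sum ≈ 2.6671 → 2.667 bits.

2.667 bits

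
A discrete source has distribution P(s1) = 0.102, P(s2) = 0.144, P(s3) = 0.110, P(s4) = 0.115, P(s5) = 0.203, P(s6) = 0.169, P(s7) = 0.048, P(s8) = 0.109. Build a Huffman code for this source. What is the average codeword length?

2.947 bits/symbol

Repeatedly combine the two least-probable nodes; the expected code length is the sum of the merged weights.
merge 6/125 + 51/500 → 3/20
merge 109/1000 + 11/100 → 219/1000
merge 23/200 + 18/125 → 259/1000
merge 3/20 + 169/1000 → 319/1000
merge 203/1000 + 219/1000 → 211/500
merge 259/1000 + 319/1000 → 289/500
merge 211/500 + 289/500 → 1
L = 3/20 + 219/1000 + 259/1000 + 319/1000 + 211/500 + 289/500 + 1 = 2947/1000 = 2.947 bits/symbol.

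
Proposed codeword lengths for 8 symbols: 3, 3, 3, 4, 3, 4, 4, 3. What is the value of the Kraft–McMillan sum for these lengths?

With common denominator 2^4 = 16: Σ 2^(−ℓᵢ) = 2/16 + 2/16 + 2/16 + 1/16 + 2/16 + 1/16 + 1/16 + 2/16 = 13/16 = 0.8125.

0.8125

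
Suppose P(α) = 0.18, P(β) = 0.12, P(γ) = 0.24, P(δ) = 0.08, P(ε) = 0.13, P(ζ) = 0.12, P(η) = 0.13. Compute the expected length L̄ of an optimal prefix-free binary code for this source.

2.76 bits/symbol

Repeatedly combine the two least-probable nodes; the expected code length is the sum of the merged weights.
merge 2/25 + 3/25 → 1/5
merge 3/25 + 13/100 → 1/4
merge 13/100 + 9/50 → 31/100
merge 1/5 + 6/25 → 11/25
merge 1/4 + 31/100 → 14/25
merge 11/25 + 14/25 → 1
L = 1/5 + 1/4 + 31/100 + 11/25 + 14/25 + 1 = 69/25 = 2.76 bits/symbol.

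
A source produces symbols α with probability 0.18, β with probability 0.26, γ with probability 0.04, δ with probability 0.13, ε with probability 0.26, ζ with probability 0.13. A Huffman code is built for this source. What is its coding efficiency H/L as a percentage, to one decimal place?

97.4%

Entropy H = −Σ p log₂ p ≈ 2.4069 bits.
Huffman merges: 1/25+13/100→17/100; 13/100+17/100→3/10; 9/50+13/50→11/25; 13/50+3/10→14/25; 11/25+14/25→1. L = 247/100 ≈ 2.4700.
Efficiency = H/L = 2.4069/2.4700 = 97.4%.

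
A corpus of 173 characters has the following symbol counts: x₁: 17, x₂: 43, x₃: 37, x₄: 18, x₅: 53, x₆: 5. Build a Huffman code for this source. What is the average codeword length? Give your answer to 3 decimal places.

Probabilities are the counts divided by 173.
Repeatedly combine the two least-probable nodes; the expected code length is the sum of the merged weights.
merge 5/173 + 17/173 → 22/173
merge 18/173 + 22/173 → 40/173
merge 37/173 + 40/173 → 77/173
merge 43/173 + 53/173 → 96/173
merge 77/173 + 96/173 → 1
L = 22/173 + 40/173 + 77/173 + 96/173 + 1 = 408/173 ≈ 2.358 bits/symbol.

2.358 bits/symbol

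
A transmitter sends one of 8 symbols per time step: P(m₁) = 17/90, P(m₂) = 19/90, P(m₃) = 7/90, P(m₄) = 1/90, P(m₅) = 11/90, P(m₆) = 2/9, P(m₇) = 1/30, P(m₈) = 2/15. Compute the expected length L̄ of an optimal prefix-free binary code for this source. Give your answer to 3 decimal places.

Repeatedly combine the two least-probable nodes; the expected code length is the sum of the merged weights.
merge 1/90 + 1/30 → 2/45
merge 2/45 + 7/90 → 11/90
merge 11/90 + 11/90 → 11/45
merge 2/15 + 17/90 → 29/90
merge 19/90 + 2/9 → 13/30
merge 11/45 + 29/90 → 17/30
merge 13/30 + 17/30 → 1
L = 2/45 + 11/90 + 11/45 + 29/90 + 13/30 + 17/30 + 1 = 41/15 ≈ 2.733 bits/symbol.

2.733 bits/symbol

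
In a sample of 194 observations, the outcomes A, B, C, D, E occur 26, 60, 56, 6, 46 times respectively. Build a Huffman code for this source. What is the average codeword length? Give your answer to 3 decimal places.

Probabilities are the counts divided by 194.
Repeatedly combine the two least-probable nodes; the expected code length is the sum of the merged weights.
merge 3/97 + 13/97 → 16/97
merge 16/97 + 23/97 → 39/97
merge 28/97 + 30/97 → 58/97
merge 39/97 + 58/97 → 1
L = 16/97 + 39/97 + 58/97 + 1 = 210/97 ≈ 2.165 bits/symbol.

2.165 bits/symbol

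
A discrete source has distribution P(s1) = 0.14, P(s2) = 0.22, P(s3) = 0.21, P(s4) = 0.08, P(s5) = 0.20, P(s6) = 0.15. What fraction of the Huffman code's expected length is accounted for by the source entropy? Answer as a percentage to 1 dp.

97.9%

Entropy H = −Σ p log₂ p ≈ 2.5169 bits.
Huffman merges: 2/25+7/50→11/50; 3/20+1/5→7/20; 21/100+11/50→43/100; 11/50+7/20→57/100; 43/100+57/100→1. L = 257/100 ≈ 2.5700.
Efficiency = H/L = 2.5169/2.5700 = 97.9%.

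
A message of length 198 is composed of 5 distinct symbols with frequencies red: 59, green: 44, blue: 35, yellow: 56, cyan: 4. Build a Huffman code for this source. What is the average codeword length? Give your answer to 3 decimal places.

Probabilities are the counts divided by 198.
Repeatedly combine the two least-probable nodes; the expected code length is the sum of the merged weights.
merge 2/99 + 35/198 → 13/66
merge 13/66 + 2/9 → 83/198
merge 28/99 + 59/198 → 115/198
merge 83/198 + 115/198 → 1
L = 13/66 + 83/198 + 115/198 + 1 = 145/66 ≈ 2.197 bits/symbol.

2.197 bits/symbol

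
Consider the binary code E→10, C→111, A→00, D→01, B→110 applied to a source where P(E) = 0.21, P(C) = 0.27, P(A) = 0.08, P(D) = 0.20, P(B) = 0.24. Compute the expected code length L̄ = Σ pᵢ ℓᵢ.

2.51 bits/symbol

L̄ = Σ pᵢ·ℓᵢ = 0.21·2 + 0.27·3 + 0.08·2 + 0.20·2 + 0.24·3 = 2.51 bits/symbol.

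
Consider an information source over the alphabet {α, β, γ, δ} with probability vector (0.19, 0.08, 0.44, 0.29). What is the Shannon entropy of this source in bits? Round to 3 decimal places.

1.786 bits

H = −Σ pᵢ log₂ pᵢ.
−0.19·log₂(0.19) = 0.4552
−0.08·log₂(0.08) = 0.2915
−0.44·log₂(0.44) = 0.5211
−0.29·log₂(0.29) = 0.5179
Sum ≈ 1.7858 → 1.786 bits.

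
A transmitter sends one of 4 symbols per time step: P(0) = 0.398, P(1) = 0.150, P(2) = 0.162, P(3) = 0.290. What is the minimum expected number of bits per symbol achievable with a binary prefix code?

1.914 bits/symbol

Repeatedly combine the two least-probable nodes; the expected code length is the sum of the merged weights.
merge 3/20 + 81/500 → 39/125
merge 29/100 + 39/125 → 301/500
merge 199/500 + 301/500 → 1
L = 39/125 + 301/500 + 1 = 957/500 = 1.914 bits/symbol.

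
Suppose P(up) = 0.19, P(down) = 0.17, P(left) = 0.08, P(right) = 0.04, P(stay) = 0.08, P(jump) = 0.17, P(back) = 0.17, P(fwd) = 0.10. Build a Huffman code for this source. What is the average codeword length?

Repeatedly combine the two least-probable nodes; the expected code length is the sum of the merged weights.
merge 1/25 + 2/25 → 3/25
merge 2/25 + 1/10 → 9/50
merge 3/25 + 17/100 → 29/100
merge 17/100 + 17/100 → 17/50
merge 9/50 + 19/100 → 37/100
merge 29/100 + 17/50 → 63/100
merge 37/100 + 63/100 → 1
L = 3/25 + 9/50 + 29/100 + 17/50 + 37/100 + 63/100 + 1 = 293/100 = 2.93 bits/symbol.

2.93 bits/symbol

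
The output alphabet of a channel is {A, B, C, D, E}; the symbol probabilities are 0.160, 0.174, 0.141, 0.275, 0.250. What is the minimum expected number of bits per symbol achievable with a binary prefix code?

2.301 bits/symbol

Repeatedly combine the two least-probable nodes; the expected code length is the sum of the merged weights.
merge 141/1000 + 4/25 → 301/1000
merge 87/500 + 1/4 → 53/125
merge 11/40 + 301/1000 → 72/125
merge 53/125 + 72/125 → 1
L = 301/1000 + 53/125 + 72/125 + 1 = 2301/1000 = 2.301 bits/symbol.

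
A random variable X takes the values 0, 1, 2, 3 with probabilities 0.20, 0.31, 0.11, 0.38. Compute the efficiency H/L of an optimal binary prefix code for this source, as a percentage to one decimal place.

Entropy H = −Σ p log₂ p ≈ 1.8689 bits.
Huffman merges: 11/100+1/5→31/100; 31/100+31/100→31/50; 19/50+31/50→1. L = 193/100 ≈ 1.9300.
Efficiency = H/L = 1.8689/1.9300 = 96.8%.

96.8%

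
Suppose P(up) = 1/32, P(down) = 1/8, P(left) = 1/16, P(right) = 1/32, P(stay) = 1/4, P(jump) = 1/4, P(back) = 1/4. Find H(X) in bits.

Each probability is a power of 1/2, so log₂(1/p) is an integer.
H = Σ p·log₂(1/p) = 1/32·5 + 1/8·3 + 1/16·4 + 1/32·5 + 1/4·2 + 1/4·2 + 1/4·2 = 2.4375 bits.

2.4375 bits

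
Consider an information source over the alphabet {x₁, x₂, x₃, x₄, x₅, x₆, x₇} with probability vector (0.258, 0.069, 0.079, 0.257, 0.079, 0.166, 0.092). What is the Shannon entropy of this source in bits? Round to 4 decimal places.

H = −Σ pᵢ log₂ pᵢ.
−0.258·log₂(0.258) = 0.5043
−0.069·log₂(0.069) = 0.2662
−0.079·log₂(0.079) = 0.2893
−0.257·log₂(0.257) = 0.5038
−0.079·log₂(0.079) = 0.2893
−0.166·log₂(0.166) = 0.4301
−0.092·log₂(0.092) = 0.3167
Sum ≈ 2.5995 → 2.5995 bits.

2.5995 bits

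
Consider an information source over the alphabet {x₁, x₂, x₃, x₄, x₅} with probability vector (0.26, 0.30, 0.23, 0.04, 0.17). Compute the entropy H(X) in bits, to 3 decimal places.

H = −Σ pᵢ log₂ pᵢ.
−0.26·log₂(0.26) = 0.5053
−0.30·log₂(0.30) = 0.5211
−0.23·log₂(0.23) = 0.4877
−0.04·log₂(0.04) = 0.1858
−0.17·log₂(0.17) = 0.4346
Sum ≈ 2.1344 → 2.134 bits.

2.134 bits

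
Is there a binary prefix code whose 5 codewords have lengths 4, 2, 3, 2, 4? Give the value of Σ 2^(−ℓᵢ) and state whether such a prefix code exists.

0.75; yes

With common denominator 2^4 = 16: Σ 2^(−ℓᵢ) = 1/16 + 4/16 + 2/16 + 4/16 + 1/16 = 12/16 = 0.75.
Kraft's inequality requires Σ ≤ 1; here Σ = 0.75 ≤ 1, so such a prefix code exists.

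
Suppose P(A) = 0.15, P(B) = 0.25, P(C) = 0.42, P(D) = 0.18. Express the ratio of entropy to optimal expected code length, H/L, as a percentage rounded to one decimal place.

98.5%

Entropy H = −Σ p log₂ p ≈ 1.8815 bits.
Huffman merges: 3/20+9/50→33/100; 1/4+33/100→29/50; 21/50+29/50→1. L = 191/100 ≈ 1.9100.
Efficiency = H/L = 1.8815/1.9100 = 98.5%.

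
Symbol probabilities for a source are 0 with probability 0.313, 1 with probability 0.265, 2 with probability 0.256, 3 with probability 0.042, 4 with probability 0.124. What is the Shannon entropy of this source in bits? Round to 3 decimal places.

H = −Σ pᵢ log₂ pᵢ.
−0.313·log₂(0.313) = 0.5245
−0.265·log₂(0.265) = 0.5077
−0.256·log₂(0.256) = 0.5032
−0.042·log₂(0.042) = 0.1921
−0.124·log₂(0.124) = 0.3734
Sum ≈ 2.1010 → 2.101 bits.

2.101 bits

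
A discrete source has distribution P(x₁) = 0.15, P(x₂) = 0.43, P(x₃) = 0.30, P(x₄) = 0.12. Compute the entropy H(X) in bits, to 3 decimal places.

H = −Σ pᵢ log₂ pᵢ.
−0.15·log₂(0.15) = 0.4105
−0.43·log₂(0.43) = 0.5236
−0.30·log₂(0.30) = 0.5211
−0.12·log₂(0.12) = 0.3671
Sum ≈ 1.8223 → 1.822 bits.

1.822 bits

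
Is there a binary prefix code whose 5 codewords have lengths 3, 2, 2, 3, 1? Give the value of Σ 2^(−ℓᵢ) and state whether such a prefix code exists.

With common denominator 2^3 = 8: Σ 2^(−ℓᵢ) = 1/8 + 2/8 + 2/8 + 1/8 + 4/8 = 10/8 = 1.25.
Kraft's inequality requires Σ ≤ 1; here Σ = 1.25 > 1, so no such prefix code exists.

1.25; no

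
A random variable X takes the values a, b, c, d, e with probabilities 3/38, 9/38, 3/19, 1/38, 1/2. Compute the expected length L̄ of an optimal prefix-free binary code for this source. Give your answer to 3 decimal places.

Repeatedly combine the two least-probable nodes; the expected code length is the sum of the merged weights.
merge 1/38 + 3/38 → 2/19
merge 2/19 + 3/19 → 5/19
merge 9/38 + 5/19 → 1/2
merge 1/2 + 1/2 → 1
L = 2/19 + 5/19 + 1/2 + 1 = 71/38 ≈ 1.868 bits/symbol.

1.868 bits/symbol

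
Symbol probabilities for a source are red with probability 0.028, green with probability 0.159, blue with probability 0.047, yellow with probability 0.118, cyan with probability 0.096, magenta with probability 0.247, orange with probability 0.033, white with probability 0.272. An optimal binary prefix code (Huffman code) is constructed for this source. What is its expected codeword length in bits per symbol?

Repeatedly combine the two least-probable nodes; the expected code length is the sum of the merged weights.
merge 7/250 + 33/1000 → 61/1000
merge 47/1000 + 61/1000 → 27/250
merge 12/125 + 27/250 → 51/250
merge 59/500 + 159/1000 → 277/1000
merge 51/250 + 247/1000 → 451/1000
merge 34/125 + 277/1000 → 549/1000
merge 451/1000 + 549/1000 → 1
L = 61/1000 + 27/250 + 51/250 + 277/1000 + 451/1000 + 549/1000 + 1 = 53/20 = 2.65 bits/symbol.

2.65 bits/symbol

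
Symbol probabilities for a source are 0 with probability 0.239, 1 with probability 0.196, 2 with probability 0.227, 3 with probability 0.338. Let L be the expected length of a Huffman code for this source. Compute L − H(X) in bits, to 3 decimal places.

0.031 bits

Entropy H = −Σ p log₂ p ≈ 1.9689 bits.
Huffman merges: 49/250+227/1000→423/1000; 239/1000+169/500→577/1000; 423/1000+577/1000→1. L = 2 ≈ 2.0000.
L − H = 2.0000 − 1.9689 = 0.031 bits.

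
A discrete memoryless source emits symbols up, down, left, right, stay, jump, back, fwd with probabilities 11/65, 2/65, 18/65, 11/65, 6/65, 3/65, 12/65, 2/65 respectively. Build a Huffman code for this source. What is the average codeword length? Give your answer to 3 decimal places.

Repeatedly combine the two least-probable nodes; the expected code length is the sum of the merged weights.
merge 2/65 + 2/65 → 4/65
merge 3/65 + 4/65 → 7/65
merge 6/65 + 7/65 → 1/5
merge 11/65 + 11/65 → 22/65
merge 12/65 + 1/5 → 5/13
merge 18/65 + 22/65 → 8/13
merge 5/13 + 8/13 → 1
L = 4/65 + 7/65 + 1/5 + 22/65 + 5/13 + 8/13 + 1 = 176/65 ≈ 2.708 bits/symbol.

2.708 bits/symbol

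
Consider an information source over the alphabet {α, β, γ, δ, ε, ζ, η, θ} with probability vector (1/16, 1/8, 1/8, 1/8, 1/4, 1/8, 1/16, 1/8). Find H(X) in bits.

2.875 bits

Each probability is a power of 1/2, so log₂(1/p) is an integer.
H = Σ p·log₂(1/p) = 1/16·4 + 1/8·3 + 1/8·3 + 1/8·3 + 1/4·2 + 1/8·3 + 1/16·4 + 1/8·3 = 2.875 bits.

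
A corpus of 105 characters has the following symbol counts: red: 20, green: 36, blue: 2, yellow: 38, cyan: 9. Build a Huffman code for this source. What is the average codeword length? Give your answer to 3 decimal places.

2.038 bits/symbol

Probabilities are the counts divided by 105.
Repeatedly combine the two least-probable nodes; the expected code length is the sum of the merged weights.
merge 2/105 + 3/35 → 11/105
merge 11/105 + 4/21 → 31/105
merge 31/105 + 12/35 → 67/105
merge 38/105 + 67/105 → 1
L = 11/105 + 31/105 + 67/105 + 1 = 214/105 ≈ 2.038 bits/symbol.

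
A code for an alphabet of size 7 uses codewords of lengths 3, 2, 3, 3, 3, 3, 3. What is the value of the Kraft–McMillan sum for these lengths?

1

With common denominator 2^3 = 8: Σ 2^(−ℓᵢ) = 1/8 + 2/8 + 1/8 + 1/8 + 1/8 + 1/8 + 1/8 = 8/8 = 1.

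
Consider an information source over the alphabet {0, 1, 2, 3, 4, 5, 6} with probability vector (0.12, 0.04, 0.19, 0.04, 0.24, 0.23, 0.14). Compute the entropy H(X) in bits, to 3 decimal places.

H = −Σ pᵢ log₂ pᵢ.
−0.12·log₂(0.12) = 0.3671
−0.04·log₂(0.04) = 0.1858
−0.19·log₂(0.19) = 0.4552
−0.04·log₂(0.04) = 0.1858
−0.24·log₂(0.24) = 0.4941
−0.23·log₂(0.23) = 0.4877
−0.14·log₂(0.14) = 0.3971
Sum ≈ 2.5727 → 2.573 bits.

2.573 bits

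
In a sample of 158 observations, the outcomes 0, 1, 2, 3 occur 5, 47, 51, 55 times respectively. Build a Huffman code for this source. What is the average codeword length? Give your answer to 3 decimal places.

Probabilities are the counts divided by 158.
Repeatedly combine the two least-probable nodes; the expected code length is the sum of the merged weights.
merge 5/158 + 47/158 → 26/79
merge 51/158 + 26/79 → 103/158
merge 55/158 + 103/158 → 1
L = 26/79 + 103/158 + 1 = 313/158 ≈ 1.981 bits/symbol.

1.981 bits/symbol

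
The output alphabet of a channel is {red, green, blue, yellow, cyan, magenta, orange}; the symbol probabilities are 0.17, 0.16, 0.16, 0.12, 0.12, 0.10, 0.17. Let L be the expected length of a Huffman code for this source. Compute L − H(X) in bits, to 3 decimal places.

Entropy H = −Σ p log₂ p ≈ 2.7815 bits.
Huffman merges: 1/10+3/25→11/50; 3/25+4/25→7/25; 4/25+17/100→33/100; 17/100+11/50→39/100; 7/25+33/100→61/100; 39/100+61/100→1. L = 283/100 ≈ 2.8300.
L − H = 2.8300 − 2.7815 = 0.048 bits.

0.048 bits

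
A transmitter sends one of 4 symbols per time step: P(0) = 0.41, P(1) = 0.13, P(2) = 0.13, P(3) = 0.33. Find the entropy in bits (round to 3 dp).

1.820 bits

H = −Σ pᵢ log₂ pᵢ.
−0.41·log₂(0.41) = 0.5274
−0.13·log₂(0.13) = 0.3826
−0.13·log₂(0.13) = 0.3826
−0.33·log₂(0.33) = 0.5278
Sum ≈ 1.8205 → 1.820 bits.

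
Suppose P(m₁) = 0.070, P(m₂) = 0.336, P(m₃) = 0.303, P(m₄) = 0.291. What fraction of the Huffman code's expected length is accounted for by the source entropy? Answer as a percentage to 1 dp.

91.9%

Entropy H = −Σ p log₂ p ≈ 1.8374 bits.
Huffman merges: 7/100+291/1000→361/1000; 303/1000+42/125→639/1000; 361/1000+639/1000→1. L = 2 ≈ 2.0000.
Efficiency = H/L = 1.8374/2.0000 = 91.9%.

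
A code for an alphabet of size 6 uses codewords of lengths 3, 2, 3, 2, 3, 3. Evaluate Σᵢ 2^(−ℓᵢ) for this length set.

With common denominator 2^3 = 8: Σ 2^(−ℓᵢ) = 1/8 + 2/8 + 1/8 + 2/8 + 1/8 + 1/8 = 8/8 = 1.

1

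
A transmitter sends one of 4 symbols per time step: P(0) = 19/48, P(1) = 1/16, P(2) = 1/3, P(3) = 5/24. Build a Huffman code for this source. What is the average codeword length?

1.875 bits/symbol

Repeatedly combine the two least-probable nodes; the expected code length is the sum of the merged weights.
merge 1/16 + 5/24 → 13/48
merge 13/48 + 1/3 → 29/48
merge 19/48 + 29/48 → 1
L = 13/48 + 29/48 + 1 = 15/8 = 1.875 bits/symbol.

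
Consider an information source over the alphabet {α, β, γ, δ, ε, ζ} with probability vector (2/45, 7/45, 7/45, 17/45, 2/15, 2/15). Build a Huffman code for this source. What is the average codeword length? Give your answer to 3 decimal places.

2.422 bits/symbol

Repeatedly combine the two least-probable nodes; the expected code length is the sum of the merged weights.
merge 2/45 + 2/15 → 8/45
merge 2/15 + 7/45 → 13/45
merge 7/45 + 8/45 → 1/3
merge 13/45 + 1/3 → 28/45
merge 17/45 + 28/45 → 1
L = 8/45 + 13/45 + 1/3 + 28/45 + 1 = 109/45 ≈ 2.422 bits/symbol.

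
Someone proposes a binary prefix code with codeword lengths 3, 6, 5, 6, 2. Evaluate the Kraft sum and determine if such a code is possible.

0.4375; yes

With common denominator 2^6 = 64: Σ 2^(−ℓᵢ) = 8/64 + 1/64 + 2/64 + 1/64 + 16/64 = 28/64 = 0.4375.
Kraft's inequality requires Σ ≤ 1; here Σ = 0.4375 ≤ 1, so such a prefix code exists.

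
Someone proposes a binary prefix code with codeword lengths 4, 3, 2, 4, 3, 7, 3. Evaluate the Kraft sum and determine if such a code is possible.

With common denominator 2^7 = 128: Σ 2^(−ℓᵢ) = 8/128 + 16/128 + 32/128 + 8/128 + 16/128 + 1/128 + 16/128 = 97/128 = 0.7578125.
Kraft's inequality requires Σ ≤ 1; here Σ = 0.7578125 ≤ 1, so such a prefix code exists.

0.7578125; yes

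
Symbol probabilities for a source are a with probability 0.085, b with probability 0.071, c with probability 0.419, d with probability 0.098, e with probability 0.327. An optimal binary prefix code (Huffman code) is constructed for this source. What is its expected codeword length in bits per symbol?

1.991 bits/symbol

Repeatedly combine the two least-probable nodes; the expected code length is the sum of the merged weights.
merge 71/1000 + 17/200 → 39/250
merge 49/500 + 39/250 → 127/500
merge 127/500 + 327/1000 → 581/1000
merge 419/1000 + 581/1000 → 1
L = 39/250 + 127/500 + 581/1000 + 1 = 1991/1000 = 1.991 bits/symbol.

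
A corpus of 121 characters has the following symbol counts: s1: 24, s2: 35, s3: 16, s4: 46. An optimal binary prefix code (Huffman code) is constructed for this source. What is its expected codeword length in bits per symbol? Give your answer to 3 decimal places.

Probabilities are the counts divided by 121.
Repeatedly combine the two least-probable nodes; the expected code length is the sum of the merged weights.
merge 16/121 + 24/121 → 40/121
merge 35/121 + 40/121 → 75/121
merge 46/121 + 75/121 → 1
L = 40/121 + 75/121 + 1 = 236/121 ≈ 1.950 bits/symbol.

1.950 bits/symbol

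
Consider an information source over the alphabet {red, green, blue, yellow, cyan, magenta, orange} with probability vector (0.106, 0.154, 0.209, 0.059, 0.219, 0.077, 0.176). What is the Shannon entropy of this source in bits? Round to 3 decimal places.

2.678 bits

H = −Σ pᵢ log₂ pᵢ.
−0.106·log₂(0.106) = 0.3432
−0.154·log₂(0.154) = 0.4156
−0.209·log₂(0.209) = 0.4720
−0.059·log₂(0.059) = 0.2409
−0.219·log₂(0.219) = 0.4798
−0.077·log₂(0.077) = 0.2848
−0.176·log₂(0.176) = 0.4411
Sum ≈ 2.6775 → 2.678 bits.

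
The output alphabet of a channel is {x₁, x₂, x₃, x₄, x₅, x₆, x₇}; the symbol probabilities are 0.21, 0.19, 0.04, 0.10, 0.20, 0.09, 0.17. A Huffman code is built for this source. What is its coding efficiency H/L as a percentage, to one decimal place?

97.7%

Entropy H = −Σ p log₂ p ≈ 2.6576 bits.
Huffman merges: 1/25+9/100→13/100; 1/10+13/100→23/100; 17/100+19/100→9/25; 1/5+21/100→41/100; 23/100+9/25→59/100; 41/100+59/100→1. L = 68/25 ≈ 2.7200.
Efficiency = H/L = 2.6576/2.7200 = 97.7%.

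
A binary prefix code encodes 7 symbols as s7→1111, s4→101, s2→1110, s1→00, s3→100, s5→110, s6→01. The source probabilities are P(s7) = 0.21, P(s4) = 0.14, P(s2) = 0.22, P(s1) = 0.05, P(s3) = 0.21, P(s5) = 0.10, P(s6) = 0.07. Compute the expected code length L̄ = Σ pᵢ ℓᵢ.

L̄ = Σ pᵢ·ℓᵢ = 0.21·4 + 0.14·3 + 0.22·4 + 0.05·2 + 0.21·3 + 0.10·3 + 0.07·2 = 3.31 bits/symbol.

3.31 bits/symbol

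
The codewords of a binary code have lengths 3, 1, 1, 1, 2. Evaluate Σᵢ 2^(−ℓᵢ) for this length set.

With common denominator 2^3 = 8: Σ 2^(−ℓᵢ) = 1/8 + 4/8 + 4/8 + 4/8 + 2/8 = 15/8 = 1.875.

1.875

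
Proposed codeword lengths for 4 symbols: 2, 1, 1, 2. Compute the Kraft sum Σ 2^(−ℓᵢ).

1.5

With common denominator 2^2 = 4: Σ 2^(−ℓᵢ) = 1/4 + 2/4 + 2/4 + 1/4 = 6/4 = 1.5.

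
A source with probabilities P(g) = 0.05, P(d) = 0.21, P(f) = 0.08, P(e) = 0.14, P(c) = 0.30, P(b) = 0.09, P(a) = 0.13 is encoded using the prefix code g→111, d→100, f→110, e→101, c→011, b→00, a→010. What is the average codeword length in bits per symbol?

2.91 bits/symbol

L̄ = Σ pᵢ·ℓᵢ = 0.05·3 + 0.21·3 + 0.08·3 + 0.14·3 + 0.30·3 + 0.09·2 + 0.13·3 = 2.91 bits/symbol.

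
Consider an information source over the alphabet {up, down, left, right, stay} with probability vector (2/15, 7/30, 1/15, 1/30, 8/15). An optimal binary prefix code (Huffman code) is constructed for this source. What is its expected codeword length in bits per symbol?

Repeatedly combine the two least-probable nodes; the expected code length is the sum of the merged weights.
merge 1/30 + 1/15 → 1/10
merge 1/10 + 2/15 → 7/30
merge 7/30 + 7/30 → 7/15
merge 7/15 + 8/15 → 1
L = 1/10 + 7/30 + 7/15 + 1 = 9/5 = 1.8 bits/symbol.

1.8 bits/symbol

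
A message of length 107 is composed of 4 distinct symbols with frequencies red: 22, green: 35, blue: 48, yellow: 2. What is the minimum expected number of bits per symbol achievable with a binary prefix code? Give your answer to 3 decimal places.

1.776 bits/symbol

Probabilities are the counts divided by 107.
Repeatedly combine the two least-probable nodes; the expected code length is the sum of the merged weights.
merge 2/107 + 22/107 → 24/107
merge 24/107 + 35/107 → 59/107
merge 48/107 + 59/107 → 1
L = 24/107 + 59/107 + 1 = 190/107 ≈ 1.776 bits/symbol.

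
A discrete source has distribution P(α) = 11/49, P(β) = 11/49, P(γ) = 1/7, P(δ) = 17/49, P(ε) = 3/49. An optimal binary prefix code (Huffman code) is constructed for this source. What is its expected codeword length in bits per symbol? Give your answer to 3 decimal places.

Repeatedly combine the two least-probable nodes; the expected code length is the sum of the merged weights.
merge 3/49 + 1/7 → 10/49
merge 10/49 + 11/49 → 3/7
merge 11/49 + 17/49 → 4/7
merge 3/7 + 4/7 → 1
L = 10/49 + 3/7 + 4/7 + 1 = 108/49 ≈ 2.204 bits/symbol.

2.204 bits/symbol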